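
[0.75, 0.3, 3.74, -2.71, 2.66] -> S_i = Random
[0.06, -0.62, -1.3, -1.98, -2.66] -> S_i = 0.06 + -0.68*i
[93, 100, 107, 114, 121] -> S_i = 93 + 7*i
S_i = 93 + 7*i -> [93, 100, 107, 114, 121]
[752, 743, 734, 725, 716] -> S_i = 752 + -9*i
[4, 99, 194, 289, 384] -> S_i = 4 + 95*i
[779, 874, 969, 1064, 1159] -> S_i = 779 + 95*i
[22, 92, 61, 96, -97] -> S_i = Random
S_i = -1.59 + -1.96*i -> [-1.59, -3.55, -5.51, -7.47, -9.43]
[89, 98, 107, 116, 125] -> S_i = 89 + 9*i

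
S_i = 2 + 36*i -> [2, 38, 74, 110, 146]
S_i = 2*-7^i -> [2, -14, 98, -686, 4802]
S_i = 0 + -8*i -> [0, -8, -16, -24, -32]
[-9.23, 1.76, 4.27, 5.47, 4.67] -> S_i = Random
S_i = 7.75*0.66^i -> [7.75, 5.12, 3.38, 2.23, 1.47]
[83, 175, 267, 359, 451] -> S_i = 83 + 92*i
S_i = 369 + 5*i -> [369, 374, 379, 384, 389]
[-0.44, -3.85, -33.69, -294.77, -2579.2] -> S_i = -0.44*8.75^i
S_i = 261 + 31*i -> [261, 292, 323, 354, 385]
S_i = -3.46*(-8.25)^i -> [-3.46, 28.54, -235.5, 1942.84, -16028.46]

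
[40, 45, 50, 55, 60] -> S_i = 40 + 5*i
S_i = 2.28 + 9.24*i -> [2.28, 11.52, 20.76, 30.0, 39.24]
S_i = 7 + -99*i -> [7, -92, -191, -290, -389]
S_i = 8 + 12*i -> [8, 20, 32, 44, 56]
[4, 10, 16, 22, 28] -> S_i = 4 + 6*i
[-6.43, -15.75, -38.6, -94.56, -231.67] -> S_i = -6.43*2.45^i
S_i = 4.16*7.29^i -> [4.16, 30.33, 221.08, 1611.67, 11749.07]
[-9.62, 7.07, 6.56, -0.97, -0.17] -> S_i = Random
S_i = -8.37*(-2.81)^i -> [-8.37, 23.52, -66.09, 185.71, -521.86]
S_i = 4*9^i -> [4, 36, 324, 2916, 26244]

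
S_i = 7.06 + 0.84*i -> [7.06, 7.9, 8.74, 9.58, 10.42]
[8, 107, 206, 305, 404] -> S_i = 8 + 99*i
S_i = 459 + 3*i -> [459, 462, 465, 468, 471]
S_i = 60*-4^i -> [60, -240, 960, -3840, 15360]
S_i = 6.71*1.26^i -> [6.71, 8.45, 10.65, 13.42, 16.91]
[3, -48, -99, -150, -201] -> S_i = 3 + -51*i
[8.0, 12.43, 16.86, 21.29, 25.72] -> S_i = 8.00 + 4.43*i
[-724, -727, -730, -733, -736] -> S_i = -724 + -3*i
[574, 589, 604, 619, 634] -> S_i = 574 + 15*i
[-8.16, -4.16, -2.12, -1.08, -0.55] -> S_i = -8.16*0.51^i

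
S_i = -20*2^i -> [-20, -40, -80, -160, -320]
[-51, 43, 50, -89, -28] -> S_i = Random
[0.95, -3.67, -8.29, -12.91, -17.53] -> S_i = 0.95 + -4.62*i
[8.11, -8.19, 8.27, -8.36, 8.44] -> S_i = 8.11*(-1.01)^i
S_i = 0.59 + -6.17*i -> [0.59, -5.58, -11.75, -17.92, -24.09]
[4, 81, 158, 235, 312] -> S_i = 4 + 77*i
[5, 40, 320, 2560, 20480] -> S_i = 5*8^i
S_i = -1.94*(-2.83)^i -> [-1.94, 5.49, -15.54, 43.97, -124.44]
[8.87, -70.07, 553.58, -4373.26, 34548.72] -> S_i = 8.87*(-7.90)^i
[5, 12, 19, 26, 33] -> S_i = 5 + 7*i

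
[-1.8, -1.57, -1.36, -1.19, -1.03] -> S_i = -1.80*0.87^i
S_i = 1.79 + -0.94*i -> [1.79, 0.85, -0.09, -1.03, -1.97]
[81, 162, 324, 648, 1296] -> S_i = 81*2^i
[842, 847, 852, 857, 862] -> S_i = 842 + 5*i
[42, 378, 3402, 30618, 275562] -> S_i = 42*9^i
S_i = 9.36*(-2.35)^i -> [9.36, -22.0, 51.69, -121.47, 285.46]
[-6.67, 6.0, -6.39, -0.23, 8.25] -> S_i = Random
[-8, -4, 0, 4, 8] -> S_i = -8 + 4*i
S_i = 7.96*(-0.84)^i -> [7.96, -6.69, 5.62, -4.72, 3.96]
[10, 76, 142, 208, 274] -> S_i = 10 + 66*i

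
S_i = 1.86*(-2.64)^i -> [1.86, -4.91, 12.96, -34.22, 90.35]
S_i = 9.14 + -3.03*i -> [9.14, 6.11, 3.08, 0.05, -2.98]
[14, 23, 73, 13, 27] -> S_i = Random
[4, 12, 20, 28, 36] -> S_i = 4 + 8*i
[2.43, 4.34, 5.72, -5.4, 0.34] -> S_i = Random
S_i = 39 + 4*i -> [39, 43, 47, 51, 55]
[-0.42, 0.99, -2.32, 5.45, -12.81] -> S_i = -0.42*(-2.35)^i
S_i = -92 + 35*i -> [-92, -57, -22, 13, 48]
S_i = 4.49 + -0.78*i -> [4.49, 3.71, 2.93, 2.15, 1.37]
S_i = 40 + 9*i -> [40, 49, 58, 67, 76]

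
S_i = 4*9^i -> [4, 36, 324, 2916, 26244]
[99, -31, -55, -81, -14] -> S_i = Random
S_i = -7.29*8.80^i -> [-7.29, -64.15, -564.54, -4967.93, -43717.79]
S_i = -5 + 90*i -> [-5, 85, 175, 265, 355]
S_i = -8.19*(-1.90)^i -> [-8.19, 15.56, -29.57, 56.18, -106.73]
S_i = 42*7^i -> [42, 294, 2058, 14406, 100842]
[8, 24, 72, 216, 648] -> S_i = 8*3^i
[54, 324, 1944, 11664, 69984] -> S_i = 54*6^i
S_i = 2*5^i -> [2, 10, 50, 250, 1250]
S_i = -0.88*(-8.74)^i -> [-0.88, 7.69, -67.22, 587.51, -5134.86]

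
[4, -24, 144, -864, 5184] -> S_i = 4*-6^i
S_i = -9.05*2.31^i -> [-9.05, -20.91, -48.29, -111.55, -257.69]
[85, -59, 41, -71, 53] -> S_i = Random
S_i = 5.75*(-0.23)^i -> [5.75, -1.32, 0.3, -0.07, 0.02]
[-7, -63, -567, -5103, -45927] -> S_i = -7*9^i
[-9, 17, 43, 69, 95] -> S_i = -9 + 26*i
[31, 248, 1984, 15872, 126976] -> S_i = 31*8^i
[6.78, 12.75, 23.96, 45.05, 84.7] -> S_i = 6.78*1.88^i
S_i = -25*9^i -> [-25, -225, -2025, -18225, -164025]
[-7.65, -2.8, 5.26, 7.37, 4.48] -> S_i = Random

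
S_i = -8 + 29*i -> [-8, 21, 50, 79, 108]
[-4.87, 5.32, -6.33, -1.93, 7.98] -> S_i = Random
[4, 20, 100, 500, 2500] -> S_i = 4*5^i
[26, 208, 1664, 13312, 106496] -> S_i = 26*8^i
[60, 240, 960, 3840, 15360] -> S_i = 60*4^i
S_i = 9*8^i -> [9, 72, 576, 4608, 36864]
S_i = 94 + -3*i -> [94, 91, 88, 85, 82]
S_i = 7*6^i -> [7, 42, 252, 1512, 9072]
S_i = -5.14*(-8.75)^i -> [-5.14, 44.97, -393.53, 3443.4, -30129.74]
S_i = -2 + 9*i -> [-2, 7, 16, 25, 34]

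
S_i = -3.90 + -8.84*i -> [-3.9, -12.74, -21.58, -30.42, -39.26]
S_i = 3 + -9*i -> [3, -6, -15, -24, -33]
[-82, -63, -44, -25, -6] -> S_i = -82 + 19*i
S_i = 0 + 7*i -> [0, 7, 14, 21, 28]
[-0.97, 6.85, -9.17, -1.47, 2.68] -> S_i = Random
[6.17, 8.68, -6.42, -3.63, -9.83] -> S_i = Random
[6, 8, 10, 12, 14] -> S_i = 6 + 2*i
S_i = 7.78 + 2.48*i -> [7.78, 10.26, 12.74, 15.22, 17.7]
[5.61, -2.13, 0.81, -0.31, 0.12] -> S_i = 5.61*(-0.38)^i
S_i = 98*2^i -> [98, 196, 392, 784, 1568]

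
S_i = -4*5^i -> [-4, -20, -100, -500, -2500]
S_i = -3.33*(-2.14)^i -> [-3.33, 7.13, -15.25, 32.64, -69.84]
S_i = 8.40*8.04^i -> [8.4, 67.54, 542.99, 4365.64, 35099.71]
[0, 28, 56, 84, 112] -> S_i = 0 + 28*i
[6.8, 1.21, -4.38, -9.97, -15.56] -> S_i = 6.80 + -5.59*i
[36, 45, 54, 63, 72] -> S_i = 36 + 9*i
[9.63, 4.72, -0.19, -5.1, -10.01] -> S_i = 9.63 + -4.91*i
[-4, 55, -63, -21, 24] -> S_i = Random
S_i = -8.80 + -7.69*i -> [-8.8, -16.49, -24.18, -31.87, -39.56]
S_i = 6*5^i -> [6, 30, 150, 750, 3750]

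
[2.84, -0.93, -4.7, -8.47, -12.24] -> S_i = 2.84 + -3.77*i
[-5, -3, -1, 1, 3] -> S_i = -5 + 2*i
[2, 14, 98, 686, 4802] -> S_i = 2*7^i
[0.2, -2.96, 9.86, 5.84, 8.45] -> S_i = Random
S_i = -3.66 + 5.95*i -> [-3.66, 2.29, 8.24, 14.19, 20.14]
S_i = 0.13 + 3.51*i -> [0.13, 3.64, 7.15, 10.66, 14.17]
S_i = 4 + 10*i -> [4, 14, 24, 34, 44]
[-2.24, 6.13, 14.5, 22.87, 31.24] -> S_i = -2.24 + 8.37*i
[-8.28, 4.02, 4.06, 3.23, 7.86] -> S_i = Random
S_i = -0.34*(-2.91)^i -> [-0.34, 0.99, -2.88, 8.38, -24.38]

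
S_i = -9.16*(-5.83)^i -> [-9.16, 53.4, -311.34, 1815.1, -10582.05]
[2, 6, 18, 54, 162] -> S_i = 2*3^i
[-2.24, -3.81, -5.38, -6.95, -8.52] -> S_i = -2.24 + -1.57*i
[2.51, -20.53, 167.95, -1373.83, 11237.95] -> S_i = 2.51*(-8.18)^i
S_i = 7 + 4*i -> [7, 11, 15, 19, 23]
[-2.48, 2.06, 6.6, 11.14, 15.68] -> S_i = -2.48 + 4.54*i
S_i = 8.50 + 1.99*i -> [8.5, 10.49, 12.48, 14.47, 16.46]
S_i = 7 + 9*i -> [7, 16, 25, 34, 43]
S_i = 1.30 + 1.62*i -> [1.3, 2.92, 4.54, 6.16, 7.78]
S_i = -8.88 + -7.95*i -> [-8.88, -16.83, -24.78, -32.73, -40.68]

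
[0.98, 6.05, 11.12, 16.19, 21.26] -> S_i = 0.98 + 5.07*i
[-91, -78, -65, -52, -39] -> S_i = -91 + 13*i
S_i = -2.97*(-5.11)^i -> [-2.97, 15.18, -77.55, 396.3, -2025.07]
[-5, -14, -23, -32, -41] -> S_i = -5 + -9*i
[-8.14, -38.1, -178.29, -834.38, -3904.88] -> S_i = -8.14*4.68^i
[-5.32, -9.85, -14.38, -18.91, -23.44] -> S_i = -5.32 + -4.53*i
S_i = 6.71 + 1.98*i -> [6.71, 8.69, 10.67, 12.65, 14.63]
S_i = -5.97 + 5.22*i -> [-5.97, -0.75, 4.47, 9.69, 14.91]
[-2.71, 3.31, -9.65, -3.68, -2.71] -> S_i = Random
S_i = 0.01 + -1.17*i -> [0.01, -1.16, -2.33, -3.5, -4.67]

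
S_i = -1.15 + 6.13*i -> [-1.15, 4.98, 11.11, 17.24, 23.37]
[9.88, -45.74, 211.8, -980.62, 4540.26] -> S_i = 9.88*(-4.63)^i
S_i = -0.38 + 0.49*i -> [-0.38, 0.11, 0.6, 1.09, 1.58]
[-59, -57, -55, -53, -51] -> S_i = -59 + 2*i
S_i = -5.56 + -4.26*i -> [-5.56, -9.82, -14.08, -18.34, -22.6]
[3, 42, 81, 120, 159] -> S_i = 3 + 39*i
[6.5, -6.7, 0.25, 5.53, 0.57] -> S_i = Random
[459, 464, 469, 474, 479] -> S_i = 459 + 5*i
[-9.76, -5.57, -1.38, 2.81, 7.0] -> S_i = -9.76 + 4.19*i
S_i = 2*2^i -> [2, 4, 8, 16, 32]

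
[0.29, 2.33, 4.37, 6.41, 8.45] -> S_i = 0.29 + 2.04*i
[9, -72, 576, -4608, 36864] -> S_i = 9*-8^i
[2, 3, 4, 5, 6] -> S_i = 2 + 1*i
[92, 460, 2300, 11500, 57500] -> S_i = 92*5^i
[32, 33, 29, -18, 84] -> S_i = Random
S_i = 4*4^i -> [4, 16, 64, 256, 1024]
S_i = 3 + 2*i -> [3, 5, 7, 9, 11]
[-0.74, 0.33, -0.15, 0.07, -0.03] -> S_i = -0.74*(-0.45)^i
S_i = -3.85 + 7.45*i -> [-3.85, 3.6, 11.05, 18.5, 25.95]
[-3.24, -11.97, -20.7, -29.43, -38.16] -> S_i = -3.24 + -8.73*i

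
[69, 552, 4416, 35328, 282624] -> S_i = 69*8^i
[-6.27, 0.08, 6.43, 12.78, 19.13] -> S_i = -6.27 + 6.35*i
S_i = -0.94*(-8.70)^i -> [-0.94, 8.18, -71.15, 618.99, -5385.24]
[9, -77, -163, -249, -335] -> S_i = 9 + -86*i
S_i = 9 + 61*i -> [9, 70, 131, 192, 253]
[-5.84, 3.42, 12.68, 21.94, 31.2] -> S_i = -5.84 + 9.26*i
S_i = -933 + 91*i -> [-933, -842, -751, -660, -569]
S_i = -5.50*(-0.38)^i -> [-5.5, 2.09, -0.79, 0.3, -0.11]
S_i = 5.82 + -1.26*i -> [5.82, 4.56, 3.3, 2.04, 0.78]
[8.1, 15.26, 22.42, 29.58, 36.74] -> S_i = 8.10 + 7.16*i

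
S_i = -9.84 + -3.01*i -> [-9.84, -12.85, -15.86, -18.87, -21.88]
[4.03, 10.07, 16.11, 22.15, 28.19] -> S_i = 4.03 + 6.04*i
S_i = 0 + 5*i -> [0, 5, 10, 15, 20]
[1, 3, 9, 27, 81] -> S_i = 1*3^i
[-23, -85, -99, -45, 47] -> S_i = Random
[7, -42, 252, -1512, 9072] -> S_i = 7*-6^i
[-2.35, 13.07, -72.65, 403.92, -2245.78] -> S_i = -2.35*(-5.56)^i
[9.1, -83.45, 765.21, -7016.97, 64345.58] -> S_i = 9.10*(-9.17)^i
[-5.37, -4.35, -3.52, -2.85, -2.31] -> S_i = -5.37*0.81^i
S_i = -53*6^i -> [-53, -318, -1908, -11448, -68688]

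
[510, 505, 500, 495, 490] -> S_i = 510 + -5*i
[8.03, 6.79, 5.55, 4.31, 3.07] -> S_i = 8.03 + -1.24*i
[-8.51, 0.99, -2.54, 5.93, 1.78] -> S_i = Random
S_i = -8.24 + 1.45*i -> [-8.24, -6.79, -5.34, -3.89, -2.44]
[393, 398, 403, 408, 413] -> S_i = 393 + 5*i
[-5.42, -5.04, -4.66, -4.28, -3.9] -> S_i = -5.42 + 0.38*i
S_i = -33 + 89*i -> [-33, 56, 145, 234, 323]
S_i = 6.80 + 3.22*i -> [6.8, 10.02, 13.24, 16.46, 19.68]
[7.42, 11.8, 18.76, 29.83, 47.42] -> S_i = 7.42*1.59^i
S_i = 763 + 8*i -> [763, 771, 779, 787, 795]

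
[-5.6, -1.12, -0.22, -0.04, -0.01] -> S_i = -5.60*0.20^i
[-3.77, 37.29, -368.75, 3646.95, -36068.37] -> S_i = -3.77*(-9.89)^i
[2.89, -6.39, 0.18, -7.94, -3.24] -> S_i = Random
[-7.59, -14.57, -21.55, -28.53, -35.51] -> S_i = -7.59 + -6.98*i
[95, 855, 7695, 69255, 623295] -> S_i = 95*9^i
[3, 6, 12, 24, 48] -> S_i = 3*2^i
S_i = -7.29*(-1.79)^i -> [-7.29, 13.05, -23.36, 41.81, -74.84]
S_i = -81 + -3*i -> [-81, -84, -87, -90, -93]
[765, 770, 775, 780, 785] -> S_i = 765 + 5*i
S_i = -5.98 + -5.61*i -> [-5.98, -11.59, -17.2, -22.81, -28.42]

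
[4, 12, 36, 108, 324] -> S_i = 4*3^i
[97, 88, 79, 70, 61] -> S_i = 97 + -9*i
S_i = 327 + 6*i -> [327, 333, 339, 345, 351]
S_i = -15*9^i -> [-15, -135, -1215, -10935, -98415]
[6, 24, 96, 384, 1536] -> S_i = 6*4^i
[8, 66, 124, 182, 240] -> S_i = 8 + 58*i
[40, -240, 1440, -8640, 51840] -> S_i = 40*-6^i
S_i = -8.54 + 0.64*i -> [-8.54, -7.9, -7.26, -6.62, -5.98]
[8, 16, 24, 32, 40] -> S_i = 8 + 8*i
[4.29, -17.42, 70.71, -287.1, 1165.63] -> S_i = 4.29*(-4.06)^i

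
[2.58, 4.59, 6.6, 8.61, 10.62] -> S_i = 2.58 + 2.01*i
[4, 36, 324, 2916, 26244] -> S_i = 4*9^i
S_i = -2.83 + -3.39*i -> [-2.83, -6.22, -9.61, -13.0, -16.39]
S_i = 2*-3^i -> [2, -6, 18, -54, 162]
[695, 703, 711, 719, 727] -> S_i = 695 + 8*i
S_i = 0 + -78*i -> [0, -78, -156, -234, -312]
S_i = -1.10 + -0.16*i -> [-1.1, -1.26, -1.42, -1.58, -1.74]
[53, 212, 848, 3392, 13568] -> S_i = 53*4^i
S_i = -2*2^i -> [-2, -4, -8, -16, -32]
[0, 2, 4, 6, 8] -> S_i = 0 + 2*i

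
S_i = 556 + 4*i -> [556, 560, 564, 568, 572]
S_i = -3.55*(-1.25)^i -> [-3.55, 4.44, -5.55, 6.93, -8.67]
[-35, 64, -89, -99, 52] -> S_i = Random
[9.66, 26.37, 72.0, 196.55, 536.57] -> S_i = 9.66*2.73^i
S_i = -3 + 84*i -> [-3, 81, 165, 249, 333]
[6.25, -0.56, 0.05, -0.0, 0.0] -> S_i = 6.25*(-0.09)^i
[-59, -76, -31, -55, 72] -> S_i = Random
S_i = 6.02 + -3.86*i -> [6.02, 2.16, -1.7, -5.56, -9.42]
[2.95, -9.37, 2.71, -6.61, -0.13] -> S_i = Random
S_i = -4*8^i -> [-4, -32, -256, -2048, -16384]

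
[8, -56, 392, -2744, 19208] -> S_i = 8*-7^i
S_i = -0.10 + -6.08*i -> [-0.1, -6.18, -12.26, -18.34, -24.42]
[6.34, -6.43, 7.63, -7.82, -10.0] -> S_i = Random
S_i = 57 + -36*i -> [57, 21, -15, -51, -87]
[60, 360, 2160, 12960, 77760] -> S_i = 60*6^i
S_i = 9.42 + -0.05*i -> [9.42, 9.37, 9.32, 9.27, 9.22]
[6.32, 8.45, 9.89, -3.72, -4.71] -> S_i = Random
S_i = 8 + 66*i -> [8, 74, 140, 206, 272]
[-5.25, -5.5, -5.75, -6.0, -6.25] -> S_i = -5.25 + -0.25*i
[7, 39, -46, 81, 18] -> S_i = Random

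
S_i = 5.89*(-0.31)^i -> [5.89, -1.83, 0.57, -0.18, 0.05]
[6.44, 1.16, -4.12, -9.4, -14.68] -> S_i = 6.44 + -5.28*i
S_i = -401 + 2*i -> [-401, -399, -397, -395, -393]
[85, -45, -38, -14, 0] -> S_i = Random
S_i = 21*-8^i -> [21, -168, 1344, -10752, 86016]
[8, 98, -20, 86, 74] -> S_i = Random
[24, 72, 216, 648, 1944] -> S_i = 24*3^i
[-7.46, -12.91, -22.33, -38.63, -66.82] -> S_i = -7.46*1.73^i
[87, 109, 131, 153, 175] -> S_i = 87 + 22*i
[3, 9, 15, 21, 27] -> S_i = 3 + 6*i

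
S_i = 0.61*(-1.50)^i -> [0.61, -0.92, 1.37, -2.06, 3.09]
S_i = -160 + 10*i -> [-160, -150, -140, -130, -120]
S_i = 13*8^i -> [13, 104, 832, 6656, 53248]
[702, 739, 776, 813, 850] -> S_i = 702 + 37*i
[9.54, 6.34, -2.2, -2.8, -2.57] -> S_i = Random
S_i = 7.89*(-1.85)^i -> [7.89, -14.6, 27.0, -49.96, 92.42]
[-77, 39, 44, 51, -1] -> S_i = Random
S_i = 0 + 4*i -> [0, 4, 8, 12, 16]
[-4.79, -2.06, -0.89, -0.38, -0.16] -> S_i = -4.79*0.43^i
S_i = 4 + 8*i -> [4, 12, 20, 28, 36]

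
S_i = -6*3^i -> [-6, -18, -54, -162, -486]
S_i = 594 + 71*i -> [594, 665, 736, 807, 878]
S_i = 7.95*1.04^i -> [7.95, 8.27, 8.6, 8.94, 9.3]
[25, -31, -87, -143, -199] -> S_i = 25 + -56*i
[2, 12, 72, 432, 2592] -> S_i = 2*6^i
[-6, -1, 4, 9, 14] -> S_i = -6 + 5*i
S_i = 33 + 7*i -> [33, 40, 47, 54, 61]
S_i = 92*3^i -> [92, 276, 828, 2484, 7452]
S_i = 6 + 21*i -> [6, 27, 48, 69, 90]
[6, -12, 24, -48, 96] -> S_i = 6*-2^i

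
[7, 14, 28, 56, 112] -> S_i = 7*2^i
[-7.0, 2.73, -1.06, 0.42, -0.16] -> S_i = -7.00*(-0.39)^i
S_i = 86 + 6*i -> [86, 92, 98, 104, 110]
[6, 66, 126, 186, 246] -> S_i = 6 + 60*i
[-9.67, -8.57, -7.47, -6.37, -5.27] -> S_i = -9.67 + 1.10*i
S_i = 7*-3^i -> [7, -21, 63, -189, 567]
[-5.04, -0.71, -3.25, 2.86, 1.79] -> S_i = Random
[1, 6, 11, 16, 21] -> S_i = 1 + 5*i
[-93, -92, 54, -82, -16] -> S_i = Random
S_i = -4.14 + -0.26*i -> [-4.14, -4.4, -4.66, -4.92, -5.18]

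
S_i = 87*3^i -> [87, 261, 783, 2349, 7047]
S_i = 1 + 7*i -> [1, 8, 15, 22, 29]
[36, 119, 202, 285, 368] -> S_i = 36 + 83*i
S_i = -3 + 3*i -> [-3, 0, 3, 6, 9]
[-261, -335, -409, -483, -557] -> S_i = -261 + -74*i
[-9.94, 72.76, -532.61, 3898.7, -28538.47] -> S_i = -9.94*(-7.32)^i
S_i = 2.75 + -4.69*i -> [2.75, -1.94, -6.63, -11.32, -16.01]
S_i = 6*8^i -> [6, 48, 384, 3072, 24576]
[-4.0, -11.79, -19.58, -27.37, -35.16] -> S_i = -4.00 + -7.79*i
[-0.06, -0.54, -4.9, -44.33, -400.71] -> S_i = -0.06*9.04^i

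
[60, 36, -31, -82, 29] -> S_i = Random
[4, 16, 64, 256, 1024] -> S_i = 4*4^i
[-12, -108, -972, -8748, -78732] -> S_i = -12*9^i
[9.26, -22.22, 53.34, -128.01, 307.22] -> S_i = 9.26*(-2.40)^i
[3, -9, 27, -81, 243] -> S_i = 3*-3^i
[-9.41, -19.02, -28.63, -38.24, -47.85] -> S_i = -9.41 + -9.61*i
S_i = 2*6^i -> [2, 12, 72, 432, 2592]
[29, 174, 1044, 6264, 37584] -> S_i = 29*6^i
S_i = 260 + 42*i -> [260, 302, 344, 386, 428]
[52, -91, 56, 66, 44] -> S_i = Random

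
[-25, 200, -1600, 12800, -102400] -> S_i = -25*-8^i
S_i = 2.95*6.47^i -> [2.95, 19.09, 123.49, 798.98, 5169.39]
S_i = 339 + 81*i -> [339, 420, 501, 582, 663]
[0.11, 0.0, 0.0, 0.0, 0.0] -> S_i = 0.11*0.04^i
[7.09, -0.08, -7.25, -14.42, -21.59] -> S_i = 7.09 + -7.17*i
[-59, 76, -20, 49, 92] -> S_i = Random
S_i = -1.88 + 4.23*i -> [-1.88, 2.35, 6.58, 10.81, 15.04]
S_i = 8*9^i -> [8, 72, 648, 5832, 52488]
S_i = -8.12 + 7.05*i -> [-8.12, -1.07, 5.98, 13.03, 20.08]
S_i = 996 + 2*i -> [996, 998, 1000, 1002, 1004]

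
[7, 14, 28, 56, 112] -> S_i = 7*2^i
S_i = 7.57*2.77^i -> [7.57, 20.97, 58.08, 160.89, 445.67]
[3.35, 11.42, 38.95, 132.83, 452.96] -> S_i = 3.35*3.41^i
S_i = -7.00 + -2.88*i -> [-7.0, -9.88, -12.76, -15.64, -18.52]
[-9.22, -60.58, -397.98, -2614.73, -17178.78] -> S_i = -9.22*6.57^i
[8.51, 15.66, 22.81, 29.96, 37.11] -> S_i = 8.51 + 7.15*i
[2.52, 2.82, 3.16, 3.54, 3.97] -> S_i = 2.52*1.12^i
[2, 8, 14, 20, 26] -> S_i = 2 + 6*i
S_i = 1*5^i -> [1, 5, 25, 125, 625]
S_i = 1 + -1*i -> [1, 0, -1, -2, -3]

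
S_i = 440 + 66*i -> [440, 506, 572, 638, 704]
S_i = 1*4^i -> [1, 4, 16, 64, 256]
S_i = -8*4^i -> [-8, -32, -128, -512, -2048]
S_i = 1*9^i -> [1, 9, 81, 729, 6561]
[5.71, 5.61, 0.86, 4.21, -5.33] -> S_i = Random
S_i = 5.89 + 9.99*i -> [5.89, 15.88, 25.87, 35.86, 45.85]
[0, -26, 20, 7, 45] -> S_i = Random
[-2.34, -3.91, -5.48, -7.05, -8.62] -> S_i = -2.34 + -1.57*i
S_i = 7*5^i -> [7, 35, 175, 875, 4375]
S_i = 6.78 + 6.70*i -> [6.78, 13.48, 20.18, 26.88, 33.58]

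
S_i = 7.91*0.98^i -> [7.91, 7.75, 7.6, 7.44, 7.3]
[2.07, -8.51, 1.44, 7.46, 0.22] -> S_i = Random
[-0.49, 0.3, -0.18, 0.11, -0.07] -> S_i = -0.49*(-0.61)^i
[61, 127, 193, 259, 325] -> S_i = 61 + 66*i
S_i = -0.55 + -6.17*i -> [-0.55, -6.72, -12.89, -19.06, -25.23]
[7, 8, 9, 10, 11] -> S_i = 7 + 1*i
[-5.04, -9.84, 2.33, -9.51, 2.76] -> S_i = Random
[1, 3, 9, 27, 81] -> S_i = 1*3^i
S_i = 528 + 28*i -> [528, 556, 584, 612, 640]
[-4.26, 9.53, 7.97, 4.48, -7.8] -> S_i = Random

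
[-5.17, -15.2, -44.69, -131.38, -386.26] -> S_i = -5.17*2.94^i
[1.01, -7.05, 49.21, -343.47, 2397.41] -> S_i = 1.01*(-6.98)^i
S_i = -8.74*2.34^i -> [-8.74, -20.45, -47.86, -111.98, -262.04]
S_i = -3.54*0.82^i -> [-3.54, -2.9, -2.38, -1.95, -1.6]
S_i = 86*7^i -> [86, 602, 4214, 29498, 206486]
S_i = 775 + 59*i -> [775, 834, 893, 952, 1011]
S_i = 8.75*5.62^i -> [8.75, 49.18, 276.36, 1553.16, 8728.78]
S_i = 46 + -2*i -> [46, 44, 42, 40, 38]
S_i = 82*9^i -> [82, 738, 6642, 59778, 538002]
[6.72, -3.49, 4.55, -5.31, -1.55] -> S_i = Random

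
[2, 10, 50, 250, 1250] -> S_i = 2*5^i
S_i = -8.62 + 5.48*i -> [-8.62, -3.14, 2.34, 7.82, 13.3]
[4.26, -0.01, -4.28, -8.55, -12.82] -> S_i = 4.26 + -4.27*i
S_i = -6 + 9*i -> [-6, 3, 12, 21, 30]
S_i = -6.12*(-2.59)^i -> [-6.12, 15.85, -41.05, 106.33, -275.39]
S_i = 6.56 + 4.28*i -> [6.56, 10.84, 15.12, 19.4, 23.68]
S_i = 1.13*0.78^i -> [1.13, 0.88, 0.69, 0.54, 0.42]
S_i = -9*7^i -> [-9, -63, -441, -3087, -21609]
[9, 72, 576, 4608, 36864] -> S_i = 9*8^i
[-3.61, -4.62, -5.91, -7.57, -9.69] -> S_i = -3.61*1.28^i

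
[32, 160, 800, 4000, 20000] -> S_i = 32*5^i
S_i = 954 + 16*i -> [954, 970, 986, 1002, 1018]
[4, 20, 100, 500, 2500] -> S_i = 4*5^i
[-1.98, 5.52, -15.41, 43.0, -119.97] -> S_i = -1.98*(-2.79)^i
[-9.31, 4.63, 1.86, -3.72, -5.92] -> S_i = Random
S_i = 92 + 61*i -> [92, 153, 214, 275, 336]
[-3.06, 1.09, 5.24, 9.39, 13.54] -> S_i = -3.06 + 4.15*i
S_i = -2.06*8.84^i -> [-2.06, -18.21, -160.98, -1423.06, -12579.87]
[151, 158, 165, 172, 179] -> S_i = 151 + 7*i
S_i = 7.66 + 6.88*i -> [7.66, 14.54, 21.42, 28.3, 35.18]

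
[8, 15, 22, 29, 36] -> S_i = 8 + 7*i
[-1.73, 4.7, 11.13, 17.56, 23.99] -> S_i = -1.73 + 6.43*i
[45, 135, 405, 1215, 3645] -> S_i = 45*3^i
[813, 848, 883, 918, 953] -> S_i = 813 + 35*i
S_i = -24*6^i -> [-24, -144, -864, -5184, -31104]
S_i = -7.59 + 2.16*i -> [-7.59, -5.43, -3.27, -1.11, 1.05]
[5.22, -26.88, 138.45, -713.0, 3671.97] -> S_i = 5.22*(-5.15)^i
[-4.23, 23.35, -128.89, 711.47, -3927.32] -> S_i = -4.23*(-5.52)^i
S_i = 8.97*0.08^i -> [8.97, 0.72, 0.06, 0.0, 0.0]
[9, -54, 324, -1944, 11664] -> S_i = 9*-6^i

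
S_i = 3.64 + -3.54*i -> [3.64, 0.1, -3.44, -6.98, -10.52]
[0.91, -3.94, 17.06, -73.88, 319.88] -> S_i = 0.91*(-4.33)^i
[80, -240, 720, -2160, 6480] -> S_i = 80*-3^i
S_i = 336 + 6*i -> [336, 342, 348, 354, 360]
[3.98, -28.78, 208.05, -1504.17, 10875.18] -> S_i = 3.98*(-7.23)^i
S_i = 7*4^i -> [7, 28, 112, 448, 1792]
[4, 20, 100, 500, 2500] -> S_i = 4*5^i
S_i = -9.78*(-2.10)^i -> [-9.78, 20.54, -43.13, 90.57, -190.2]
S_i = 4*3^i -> [4, 12, 36, 108, 324]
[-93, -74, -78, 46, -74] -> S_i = Random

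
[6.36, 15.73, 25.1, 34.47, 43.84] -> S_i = 6.36 + 9.37*i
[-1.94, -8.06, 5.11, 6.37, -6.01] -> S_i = Random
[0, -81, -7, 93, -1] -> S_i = Random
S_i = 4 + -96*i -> [4, -92, -188, -284, -380]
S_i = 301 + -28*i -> [301, 273, 245, 217, 189]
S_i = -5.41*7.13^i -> [-5.41, -38.57, -275.03, -1960.95, -13981.55]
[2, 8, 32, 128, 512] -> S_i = 2*4^i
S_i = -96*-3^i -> [-96, 288, -864, 2592, -7776]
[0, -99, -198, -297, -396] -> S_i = 0 + -99*i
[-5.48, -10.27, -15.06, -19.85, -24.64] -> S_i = -5.48 + -4.79*i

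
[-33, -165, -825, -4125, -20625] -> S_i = -33*5^i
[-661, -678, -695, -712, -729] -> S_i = -661 + -17*i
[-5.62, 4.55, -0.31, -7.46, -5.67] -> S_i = Random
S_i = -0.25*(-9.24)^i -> [-0.25, 2.31, -21.34, 197.22, -1822.33]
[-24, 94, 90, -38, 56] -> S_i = Random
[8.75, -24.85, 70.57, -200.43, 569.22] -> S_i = 8.75*(-2.84)^i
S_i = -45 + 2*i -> [-45, -43, -41, -39, -37]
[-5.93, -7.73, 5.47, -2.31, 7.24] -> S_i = Random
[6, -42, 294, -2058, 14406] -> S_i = 6*-7^i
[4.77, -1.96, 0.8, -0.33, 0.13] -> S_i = 4.77*(-0.41)^i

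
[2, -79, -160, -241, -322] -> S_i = 2 + -81*i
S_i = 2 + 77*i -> [2, 79, 156, 233, 310]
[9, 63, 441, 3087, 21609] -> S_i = 9*7^i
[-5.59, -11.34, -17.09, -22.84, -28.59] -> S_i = -5.59 + -5.75*i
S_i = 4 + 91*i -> [4, 95, 186, 277, 368]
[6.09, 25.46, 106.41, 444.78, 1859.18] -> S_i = 6.09*4.18^i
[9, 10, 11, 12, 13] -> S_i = 9 + 1*i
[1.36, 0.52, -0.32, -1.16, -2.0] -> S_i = 1.36 + -0.84*i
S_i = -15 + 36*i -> [-15, 21, 57, 93, 129]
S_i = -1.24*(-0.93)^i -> [-1.24, 1.15, -1.07, 1.0, -0.93]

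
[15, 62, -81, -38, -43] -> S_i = Random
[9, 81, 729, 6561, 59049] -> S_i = 9*9^i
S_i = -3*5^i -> [-3, -15, -75, -375, -1875]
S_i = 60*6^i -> [60, 360, 2160, 12960, 77760]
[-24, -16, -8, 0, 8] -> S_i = -24 + 8*i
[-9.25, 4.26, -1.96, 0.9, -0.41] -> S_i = -9.25*(-0.46)^i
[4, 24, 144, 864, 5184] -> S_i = 4*6^i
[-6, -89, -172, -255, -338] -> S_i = -6 + -83*i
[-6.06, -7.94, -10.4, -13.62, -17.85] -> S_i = -6.06*1.31^i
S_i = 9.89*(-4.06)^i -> [9.89, -40.15, 163.02, -661.87, 2687.2]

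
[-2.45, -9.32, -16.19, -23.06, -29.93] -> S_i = -2.45 + -6.87*i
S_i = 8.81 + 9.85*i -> [8.81, 18.66, 28.51, 38.36, 48.21]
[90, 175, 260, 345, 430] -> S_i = 90 + 85*i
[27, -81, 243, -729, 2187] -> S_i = 27*-3^i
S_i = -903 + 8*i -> [-903, -895, -887, -879, -871]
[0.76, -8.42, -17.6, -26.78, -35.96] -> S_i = 0.76 + -9.18*i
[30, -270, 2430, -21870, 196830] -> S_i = 30*-9^i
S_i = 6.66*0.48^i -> [6.66, 3.2, 1.53, 0.74, 0.35]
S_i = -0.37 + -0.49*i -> [-0.37, -0.86, -1.35, -1.84, -2.33]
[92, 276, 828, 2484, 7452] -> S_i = 92*3^i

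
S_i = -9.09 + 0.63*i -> [-9.09, -8.46, -7.83, -7.2, -6.57]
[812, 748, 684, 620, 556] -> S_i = 812 + -64*i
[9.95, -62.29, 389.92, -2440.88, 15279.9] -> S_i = 9.95*(-6.26)^i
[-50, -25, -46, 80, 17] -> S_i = Random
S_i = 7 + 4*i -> [7, 11, 15, 19, 23]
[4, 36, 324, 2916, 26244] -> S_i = 4*9^i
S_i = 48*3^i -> [48, 144, 432, 1296, 3888]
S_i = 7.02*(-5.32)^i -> [7.02, -37.35, 198.68, -1056.99, 5623.2]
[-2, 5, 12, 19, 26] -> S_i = -2 + 7*i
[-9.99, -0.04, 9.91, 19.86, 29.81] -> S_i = -9.99 + 9.95*i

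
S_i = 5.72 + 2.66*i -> [5.72, 8.38, 11.04, 13.7, 16.36]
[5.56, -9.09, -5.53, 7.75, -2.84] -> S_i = Random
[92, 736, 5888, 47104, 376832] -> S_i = 92*8^i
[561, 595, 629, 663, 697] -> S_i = 561 + 34*i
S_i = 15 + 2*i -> [15, 17, 19, 21, 23]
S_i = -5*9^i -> [-5, -45, -405, -3645, -32805]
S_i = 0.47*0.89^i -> [0.47, 0.42, 0.37, 0.33, 0.29]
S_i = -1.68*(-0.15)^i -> [-1.68, 0.25, -0.04, 0.01, -0.0]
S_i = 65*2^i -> [65, 130, 260, 520, 1040]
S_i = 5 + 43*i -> [5, 48, 91, 134, 177]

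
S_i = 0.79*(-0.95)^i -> [0.79, -0.75, 0.71, -0.68, 0.64]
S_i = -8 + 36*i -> [-8, 28, 64, 100, 136]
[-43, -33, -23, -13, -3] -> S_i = -43 + 10*i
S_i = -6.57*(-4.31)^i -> [-6.57, 28.32, -122.04, 526.01, -2267.12]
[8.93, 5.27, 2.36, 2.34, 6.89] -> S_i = Random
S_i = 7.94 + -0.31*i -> [7.94, 7.63, 7.32, 7.01, 6.7]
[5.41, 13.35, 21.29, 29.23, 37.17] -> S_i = 5.41 + 7.94*i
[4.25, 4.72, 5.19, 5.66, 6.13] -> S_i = 4.25 + 0.47*i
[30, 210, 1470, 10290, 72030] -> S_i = 30*7^i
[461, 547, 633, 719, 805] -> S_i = 461 + 86*i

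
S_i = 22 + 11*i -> [22, 33, 44, 55, 66]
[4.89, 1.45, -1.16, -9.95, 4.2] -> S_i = Random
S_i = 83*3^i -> [83, 249, 747, 2241, 6723]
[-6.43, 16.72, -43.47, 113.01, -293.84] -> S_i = -6.43*(-2.60)^i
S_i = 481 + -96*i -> [481, 385, 289, 193, 97]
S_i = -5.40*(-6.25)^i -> [-5.4, 33.75, -210.94, 1318.36, -8239.75]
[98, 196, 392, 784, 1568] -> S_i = 98*2^i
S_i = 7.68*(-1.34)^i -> [7.68, -10.29, 13.79, -18.48, 24.76]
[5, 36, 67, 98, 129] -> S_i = 5 + 31*i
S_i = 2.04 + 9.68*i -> [2.04, 11.72, 21.4, 31.08, 40.76]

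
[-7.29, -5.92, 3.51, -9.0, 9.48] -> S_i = Random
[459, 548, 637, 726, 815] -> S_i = 459 + 89*i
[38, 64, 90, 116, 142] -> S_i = 38 + 26*i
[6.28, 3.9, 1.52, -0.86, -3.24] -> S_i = 6.28 + -2.38*i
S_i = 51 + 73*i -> [51, 124, 197, 270, 343]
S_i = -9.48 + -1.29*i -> [-9.48, -10.77, -12.06, -13.35, -14.64]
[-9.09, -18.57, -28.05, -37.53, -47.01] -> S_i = -9.09 + -9.48*i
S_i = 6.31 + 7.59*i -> [6.31, 13.9, 21.49, 29.08, 36.67]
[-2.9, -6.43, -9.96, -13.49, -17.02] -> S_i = -2.90 + -3.53*i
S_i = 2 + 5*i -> [2, 7, 12, 17, 22]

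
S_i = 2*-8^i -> [2, -16, 128, -1024, 8192]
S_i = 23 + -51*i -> [23, -28, -79, -130, -181]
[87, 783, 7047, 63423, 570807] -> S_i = 87*9^i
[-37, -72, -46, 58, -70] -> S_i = Random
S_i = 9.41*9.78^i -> [9.41, 92.03, 900.05, 8802.5, 86088.48]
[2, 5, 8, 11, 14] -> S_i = 2 + 3*i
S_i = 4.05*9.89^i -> [4.05, 40.05, 396.14, 3917.81, 38747.19]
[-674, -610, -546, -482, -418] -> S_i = -674 + 64*i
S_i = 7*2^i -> [7, 14, 28, 56, 112]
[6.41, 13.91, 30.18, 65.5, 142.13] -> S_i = 6.41*2.17^i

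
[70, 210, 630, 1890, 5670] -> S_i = 70*3^i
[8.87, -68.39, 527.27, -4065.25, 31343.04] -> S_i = 8.87*(-7.71)^i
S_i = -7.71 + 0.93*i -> [-7.71, -6.78, -5.85, -4.92, -3.99]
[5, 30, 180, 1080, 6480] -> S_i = 5*6^i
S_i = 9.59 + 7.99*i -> [9.59, 17.58, 25.57, 33.56, 41.55]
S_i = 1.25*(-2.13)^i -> [1.25, -2.66, 5.67, -12.08, 25.73]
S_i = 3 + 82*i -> [3, 85, 167, 249, 331]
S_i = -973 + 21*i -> [-973, -952, -931, -910, -889]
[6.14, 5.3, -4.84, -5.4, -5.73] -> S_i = Random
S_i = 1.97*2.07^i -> [1.97, 4.08, 8.44, 17.47, 36.17]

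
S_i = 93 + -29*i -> [93, 64, 35, 6, -23]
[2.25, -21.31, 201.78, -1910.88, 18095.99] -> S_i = 2.25*(-9.47)^i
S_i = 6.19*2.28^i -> [6.19, 14.11, 32.18, 73.37, 167.27]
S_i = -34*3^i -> [-34, -102, -306, -918, -2754]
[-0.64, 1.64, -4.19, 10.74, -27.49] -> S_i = -0.64*(-2.56)^i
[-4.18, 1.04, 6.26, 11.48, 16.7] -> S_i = -4.18 + 5.22*i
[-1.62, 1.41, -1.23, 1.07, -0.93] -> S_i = -1.62*(-0.87)^i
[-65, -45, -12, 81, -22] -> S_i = Random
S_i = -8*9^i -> [-8, -72, -648, -5832, -52488]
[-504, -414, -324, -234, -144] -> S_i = -504 + 90*i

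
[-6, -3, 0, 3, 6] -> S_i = -6 + 3*i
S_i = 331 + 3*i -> [331, 334, 337, 340, 343]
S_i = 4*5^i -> [4, 20, 100, 500, 2500]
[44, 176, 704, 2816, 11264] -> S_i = 44*4^i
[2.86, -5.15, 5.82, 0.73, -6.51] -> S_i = Random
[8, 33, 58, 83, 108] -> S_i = 8 + 25*i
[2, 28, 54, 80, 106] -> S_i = 2 + 26*i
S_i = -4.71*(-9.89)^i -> [-4.71, 46.58, -460.69, 4556.27, -45061.54]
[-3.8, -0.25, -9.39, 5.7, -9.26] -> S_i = Random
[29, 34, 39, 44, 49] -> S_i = 29 + 5*i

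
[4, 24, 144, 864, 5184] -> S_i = 4*6^i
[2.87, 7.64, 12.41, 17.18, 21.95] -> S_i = 2.87 + 4.77*i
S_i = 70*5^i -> [70, 350, 1750, 8750, 43750]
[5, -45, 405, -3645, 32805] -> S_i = 5*-9^i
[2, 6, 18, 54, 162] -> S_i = 2*3^i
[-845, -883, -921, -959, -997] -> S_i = -845 + -38*i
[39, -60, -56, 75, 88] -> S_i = Random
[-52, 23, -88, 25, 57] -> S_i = Random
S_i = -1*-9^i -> [-1, 9, -81, 729, -6561]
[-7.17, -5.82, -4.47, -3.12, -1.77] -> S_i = -7.17 + 1.35*i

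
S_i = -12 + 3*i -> [-12, -9, -6, -3, 0]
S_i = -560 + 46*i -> [-560, -514, -468, -422, -376]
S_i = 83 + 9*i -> [83, 92, 101, 110, 119]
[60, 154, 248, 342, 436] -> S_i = 60 + 94*i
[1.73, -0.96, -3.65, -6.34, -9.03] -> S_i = 1.73 + -2.69*i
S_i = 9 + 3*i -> [9, 12, 15, 18, 21]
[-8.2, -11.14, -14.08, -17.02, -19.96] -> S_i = -8.20 + -2.94*i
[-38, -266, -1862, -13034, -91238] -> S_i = -38*7^i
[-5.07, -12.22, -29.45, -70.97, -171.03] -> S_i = -5.07*2.41^i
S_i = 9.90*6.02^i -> [9.9, 59.6, 358.78, 2159.86, 13002.33]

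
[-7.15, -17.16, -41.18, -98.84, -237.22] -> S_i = -7.15*2.40^i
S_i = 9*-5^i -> [9, -45, 225, -1125, 5625]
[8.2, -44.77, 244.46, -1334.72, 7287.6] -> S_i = 8.20*(-5.46)^i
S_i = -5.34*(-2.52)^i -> [-5.34, 13.46, -33.91, 85.46, -215.35]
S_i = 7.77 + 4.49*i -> [7.77, 12.26, 16.75, 21.24, 25.73]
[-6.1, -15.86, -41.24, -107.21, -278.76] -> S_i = -6.10*2.60^i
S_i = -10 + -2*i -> [-10, -12, -14, -16, -18]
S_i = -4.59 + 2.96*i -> [-4.59, -1.63, 1.33, 4.29, 7.25]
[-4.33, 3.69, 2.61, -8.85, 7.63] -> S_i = Random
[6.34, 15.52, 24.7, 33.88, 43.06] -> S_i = 6.34 + 9.18*i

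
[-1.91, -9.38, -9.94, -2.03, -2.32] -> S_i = Random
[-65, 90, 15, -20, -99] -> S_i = Random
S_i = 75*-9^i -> [75, -675, 6075, -54675, 492075]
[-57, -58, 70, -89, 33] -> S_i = Random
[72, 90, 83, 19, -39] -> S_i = Random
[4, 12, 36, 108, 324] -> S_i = 4*3^i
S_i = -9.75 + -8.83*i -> [-9.75, -18.58, -27.41, -36.24, -45.07]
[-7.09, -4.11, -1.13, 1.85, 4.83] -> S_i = -7.09 + 2.98*i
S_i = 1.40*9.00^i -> [1.4, 12.6, 113.4, 1020.6, 9185.4]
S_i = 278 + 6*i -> [278, 284, 290, 296, 302]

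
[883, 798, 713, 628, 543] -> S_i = 883 + -85*i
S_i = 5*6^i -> [5, 30, 180, 1080, 6480]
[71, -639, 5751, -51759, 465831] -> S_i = 71*-9^i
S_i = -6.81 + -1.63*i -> [-6.81, -8.44, -10.07, -11.7, -13.33]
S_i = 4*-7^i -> [4, -28, 196, -1372, 9604]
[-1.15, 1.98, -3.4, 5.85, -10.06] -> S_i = -1.15*(-1.72)^i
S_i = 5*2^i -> [5, 10, 20, 40, 80]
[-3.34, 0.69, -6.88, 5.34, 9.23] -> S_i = Random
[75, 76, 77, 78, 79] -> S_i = 75 + 1*i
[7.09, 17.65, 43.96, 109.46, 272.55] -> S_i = 7.09*2.49^i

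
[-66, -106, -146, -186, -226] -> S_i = -66 + -40*i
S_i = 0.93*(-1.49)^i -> [0.93, -1.39, 2.06, -3.08, 4.58]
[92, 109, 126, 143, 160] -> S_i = 92 + 17*i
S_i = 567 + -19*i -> [567, 548, 529, 510, 491]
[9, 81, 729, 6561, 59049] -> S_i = 9*9^i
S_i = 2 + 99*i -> [2, 101, 200, 299, 398]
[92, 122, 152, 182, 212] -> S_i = 92 + 30*i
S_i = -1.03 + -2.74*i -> [-1.03, -3.77, -6.51, -9.25, -11.99]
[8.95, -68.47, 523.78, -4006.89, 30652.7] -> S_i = 8.95*(-7.65)^i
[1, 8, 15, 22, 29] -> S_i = 1 + 7*i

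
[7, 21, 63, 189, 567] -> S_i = 7*3^i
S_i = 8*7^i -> [8, 56, 392, 2744, 19208]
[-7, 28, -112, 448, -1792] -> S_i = -7*-4^i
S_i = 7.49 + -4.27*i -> [7.49, 3.22, -1.05, -5.32, -9.59]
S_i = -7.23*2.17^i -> [-7.23, -15.69, -34.05, -73.88, -160.32]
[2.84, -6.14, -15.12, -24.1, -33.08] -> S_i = 2.84 + -8.98*i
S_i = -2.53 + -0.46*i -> [-2.53, -2.99, -3.45, -3.91, -4.37]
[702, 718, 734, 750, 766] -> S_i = 702 + 16*i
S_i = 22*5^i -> [22, 110, 550, 2750, 13750]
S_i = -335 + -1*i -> [-335, -336, -337, -338, -339]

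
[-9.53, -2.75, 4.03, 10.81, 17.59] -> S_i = -9.53 + 6.78*i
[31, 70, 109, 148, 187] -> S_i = 31 + 39*i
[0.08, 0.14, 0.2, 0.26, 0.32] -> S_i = 0.08 + 0.06*i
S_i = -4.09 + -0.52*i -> [-4.09, -4.61, -5.13, -5.65, -6.17]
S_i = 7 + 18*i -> [7, 25, 43, 61, 79]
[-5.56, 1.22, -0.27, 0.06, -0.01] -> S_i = -5.56*(-0.22)^i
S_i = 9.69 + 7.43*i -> [9.69, 17.12, 24.55, 31.98, 39.41]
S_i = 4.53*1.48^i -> [4.53, 6.7, 9.92, 14.69, 21.73]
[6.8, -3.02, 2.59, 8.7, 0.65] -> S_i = Random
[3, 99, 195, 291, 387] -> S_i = 3 + 96*i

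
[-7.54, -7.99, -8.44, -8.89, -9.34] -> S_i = -7.54 + -0.45*i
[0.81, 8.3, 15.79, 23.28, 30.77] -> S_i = 0.81 + 7.49*i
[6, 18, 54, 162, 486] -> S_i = 6*3^i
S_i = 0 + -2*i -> [0, -2, -4, -6, -8]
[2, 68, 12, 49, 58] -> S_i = Random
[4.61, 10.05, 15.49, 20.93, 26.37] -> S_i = 4.61 + 5.44*i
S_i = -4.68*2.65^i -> [-4.68, -12.4, -32.87, -87.09, -230.8]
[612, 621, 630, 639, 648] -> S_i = 612 + 9*i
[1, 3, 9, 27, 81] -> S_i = 1*3^i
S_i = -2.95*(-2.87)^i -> [-2.95, 8.47, -24.3, 69.74, -200.15]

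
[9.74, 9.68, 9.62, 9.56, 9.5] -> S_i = 9.74 + -0.06*i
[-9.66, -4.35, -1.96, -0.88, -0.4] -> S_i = -9.66*0.45^i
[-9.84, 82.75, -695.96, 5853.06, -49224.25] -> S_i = -9.84*(-8.41)^i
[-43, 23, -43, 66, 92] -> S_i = Random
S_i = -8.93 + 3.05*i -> [-8.93, -5.88, -2.83, 0.22, 3.27]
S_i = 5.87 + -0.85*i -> [5.87, 5.02, 4.17, 3.32, 2.47]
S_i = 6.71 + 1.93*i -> [6.71, 8.64, 10.57, 12.5, 14.43]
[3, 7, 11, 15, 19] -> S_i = 3 + 4*i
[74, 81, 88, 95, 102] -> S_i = 74 + 7*i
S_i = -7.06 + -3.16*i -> [-7.06, -10.22, -13.38, -16.54, -19.7]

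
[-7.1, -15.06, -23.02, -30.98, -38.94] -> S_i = -7.10 + -7.96*i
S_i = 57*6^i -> [57, 342, 2052, 12312, 73872]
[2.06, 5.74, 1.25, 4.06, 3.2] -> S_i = Random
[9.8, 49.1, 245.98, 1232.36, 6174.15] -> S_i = 9.80*5.01^i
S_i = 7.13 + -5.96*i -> [7.13, 1.17, -4.79, -10.75, -16.71]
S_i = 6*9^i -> [6, 54, 486, 4374, 39366]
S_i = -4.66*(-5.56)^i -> [-4.66, 25.91, -144.06, 800.96, -4453.33]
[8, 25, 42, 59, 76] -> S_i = 8 + 17*i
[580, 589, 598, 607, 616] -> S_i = 580 + 9*i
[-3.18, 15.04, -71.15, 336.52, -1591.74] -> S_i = -3.18*(-4.73)^i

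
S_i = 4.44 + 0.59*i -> [4.44, 5.03, 5.62, 6.21, 6.8]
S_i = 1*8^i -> [1, 8, 64, 512, 4096]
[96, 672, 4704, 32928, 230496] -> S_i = 96*7^i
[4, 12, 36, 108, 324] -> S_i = 4*3^i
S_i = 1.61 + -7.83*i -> [1.61, -6.22, -14.05, -21.88, -29.71]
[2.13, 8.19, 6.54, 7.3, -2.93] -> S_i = Random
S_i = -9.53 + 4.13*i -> [-9.53, -5.4, -1.27, 2.86, 6.99]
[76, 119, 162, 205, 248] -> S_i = 76 + 43*i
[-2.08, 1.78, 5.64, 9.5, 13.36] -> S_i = -2.08 + 3.86*i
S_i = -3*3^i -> [-3, -9, -27, -81, -243]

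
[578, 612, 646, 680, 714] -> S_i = 578 + 34*i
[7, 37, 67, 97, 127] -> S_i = 7 + 30*i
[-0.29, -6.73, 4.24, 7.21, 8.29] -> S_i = Random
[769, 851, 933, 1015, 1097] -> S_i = 769 + 82*i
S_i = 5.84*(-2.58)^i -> [5.84, -15.07, 38.87, -100.29, 258.76]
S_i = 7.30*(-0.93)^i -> [7.3, -6.79, 6.31, -5.87, 5.46]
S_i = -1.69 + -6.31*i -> [-1.69, -8.0, -14.31, -20.62, -26.93]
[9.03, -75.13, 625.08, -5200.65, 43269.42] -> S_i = 9.03*(-8.32)^i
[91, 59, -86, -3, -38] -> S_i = Random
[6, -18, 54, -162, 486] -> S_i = 6*-3^i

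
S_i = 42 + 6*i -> [42, 48, 54, 60, 66]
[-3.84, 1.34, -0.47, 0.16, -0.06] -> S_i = -3.84*(-0.35)^i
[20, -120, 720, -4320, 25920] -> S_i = 20*-6^i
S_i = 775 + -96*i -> [775, 679, 583, 487, 391]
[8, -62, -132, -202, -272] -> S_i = 8 + -70*i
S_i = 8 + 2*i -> [8, 10, 12, 14, 16]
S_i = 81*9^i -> [81, 729, 6561, 59049, 531441]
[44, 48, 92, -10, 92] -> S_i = Random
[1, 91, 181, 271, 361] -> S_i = 1 + 90*i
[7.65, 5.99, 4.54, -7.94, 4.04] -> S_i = Random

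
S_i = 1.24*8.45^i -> [1.24, 10.48, 88.54, 748.16, 6321.91]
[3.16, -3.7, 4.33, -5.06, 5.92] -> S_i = 3.16*(-1.17)^i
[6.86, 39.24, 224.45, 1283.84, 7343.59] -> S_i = 6.86*5.72^i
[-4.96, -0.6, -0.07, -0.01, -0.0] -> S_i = -4.96*0.12^i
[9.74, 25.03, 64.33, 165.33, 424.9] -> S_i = 9.74*2.57^i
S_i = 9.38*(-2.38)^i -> [9.38, -22.32, 53.13, -126.45, 300.96]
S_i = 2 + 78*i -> [2, 80, 158, 236, 314]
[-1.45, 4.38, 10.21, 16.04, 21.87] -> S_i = -1.45 + 5.83*i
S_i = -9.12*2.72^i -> [-9.12, -24.81, -67.47, -183.53, -499.2]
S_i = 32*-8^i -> [32, -256, 2048, -16384, 131072]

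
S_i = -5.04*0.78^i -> [-5.04, -3.93, -3.07, -2.39, -1.87]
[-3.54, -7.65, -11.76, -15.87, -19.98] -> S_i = -3.54 + -4.11*i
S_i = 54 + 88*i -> [54, 142, 230, 318, 406]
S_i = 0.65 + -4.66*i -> [0.65, -4.01, -8.67, -13.33, -17.99]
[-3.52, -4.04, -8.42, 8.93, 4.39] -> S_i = Random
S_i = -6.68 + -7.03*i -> [-6.68, -13.71, -20.74, -27.77, -34.8]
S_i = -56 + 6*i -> [-56, -50, -44, -38, -32]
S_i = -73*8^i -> [-73, -584, -4672, -37376, -299008]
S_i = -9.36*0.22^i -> [-9.36, -2.06, -0.45, -0.1, -0.02]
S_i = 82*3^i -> [82, 246, 738, 2214, 6642]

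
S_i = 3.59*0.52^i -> [3.59, 1.87, 0.97, 0.5, 0.26]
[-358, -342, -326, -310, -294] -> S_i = -358 + 16*i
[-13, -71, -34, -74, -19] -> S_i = Random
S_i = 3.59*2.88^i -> [3.59, 10.34, 29.78, 85.76, 246.98]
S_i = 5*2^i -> [5, 10, 20, 40, 80]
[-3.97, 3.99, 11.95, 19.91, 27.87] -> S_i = -3.97 + 7.96*i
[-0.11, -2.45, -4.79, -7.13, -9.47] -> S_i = -0.11 + -2.34*i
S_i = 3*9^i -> [3, 27, 243, 2187, 19683]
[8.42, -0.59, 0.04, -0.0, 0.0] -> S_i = 8.42*(-0.07)^i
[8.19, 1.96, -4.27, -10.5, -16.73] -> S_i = 8.19 + -6.23*i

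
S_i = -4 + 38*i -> [-4, 34, 72, 110, 148]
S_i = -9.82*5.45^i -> [-9.82, -53.52, -291.68, -1589.65, -8663.58]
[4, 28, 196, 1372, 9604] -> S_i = 4*7^i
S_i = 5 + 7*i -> [5, 12, 19, 26, 33]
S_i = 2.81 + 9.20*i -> [2.81, 12.01, 21.21, 30.41, 39.61]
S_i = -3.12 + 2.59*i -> [-3.12, -0.53, 2.06, 4.65, 7.24]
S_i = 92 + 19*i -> [92, 111, 130, 149, 168]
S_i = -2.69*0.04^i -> [-2.69, -0.11, -0.0, -0.0, -0.0]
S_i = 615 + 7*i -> [615, 622, 629, 636, 643]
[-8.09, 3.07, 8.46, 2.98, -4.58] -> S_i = Random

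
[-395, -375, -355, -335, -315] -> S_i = -395 + 20*i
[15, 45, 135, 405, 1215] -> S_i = 15*3^i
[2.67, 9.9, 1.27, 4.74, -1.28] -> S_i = Random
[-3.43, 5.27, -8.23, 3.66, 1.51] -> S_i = Random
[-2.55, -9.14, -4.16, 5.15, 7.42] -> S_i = Random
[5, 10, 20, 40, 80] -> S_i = 5*2^i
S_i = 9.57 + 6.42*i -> [9.57, 15.99, 22.41, 28.83, 35.25]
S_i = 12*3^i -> [12, 36, 108, 324, 972]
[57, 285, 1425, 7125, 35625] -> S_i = 57*5^i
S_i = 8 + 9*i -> [8, 17, 26, 35, 44]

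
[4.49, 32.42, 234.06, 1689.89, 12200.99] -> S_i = 4.49*7.22^i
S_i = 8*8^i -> [8, 64, 512, 4096, 32768]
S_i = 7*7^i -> [7, 49, 343, 2401, 16807]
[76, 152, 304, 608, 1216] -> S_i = 76*2^i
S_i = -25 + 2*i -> [-25, -23, -21, -19, -17]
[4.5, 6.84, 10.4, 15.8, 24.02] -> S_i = 4.50*1.52^i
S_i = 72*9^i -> [72, 648, 5832, 52488, 472392]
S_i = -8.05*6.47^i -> [-8.05, -52.08, -336.98, -2180.26, -14106.3]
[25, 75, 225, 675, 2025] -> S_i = 25*3^i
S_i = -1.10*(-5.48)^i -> [-1.1, 6.03, -33.03, 181.02, -992.01]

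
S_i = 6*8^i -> [6, 48, 384, 3072, 24576]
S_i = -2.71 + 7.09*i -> [-2.71, 4.38, 11.47, 18.56, 25.65]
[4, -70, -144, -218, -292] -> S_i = 4 + -74*i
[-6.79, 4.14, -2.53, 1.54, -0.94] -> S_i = -6.79*(-0.61)^i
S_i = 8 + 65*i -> [8, 73, 138, 203, 268]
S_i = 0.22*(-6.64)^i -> [0.22, -1.46, 9.7, -64.41, 427.66]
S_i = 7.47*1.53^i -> [7.47, 11.43, 17.49, 26.75, 40.93]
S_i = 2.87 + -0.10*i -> [2.87, 2.77, 2.67, 2.57, 2.47]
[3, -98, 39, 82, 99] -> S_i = Random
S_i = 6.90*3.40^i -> [6.9, 23.46, 79.76, 271.2, 922.07]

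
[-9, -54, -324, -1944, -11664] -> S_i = -9*6^i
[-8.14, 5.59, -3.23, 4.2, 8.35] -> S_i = Random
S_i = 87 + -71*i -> [87, 16, -55, -126, -197]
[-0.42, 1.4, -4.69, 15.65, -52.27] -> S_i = -0.42*(-3.34)^i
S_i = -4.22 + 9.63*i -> [-4.22, 5.41, 15.04, 24.67, 34.3]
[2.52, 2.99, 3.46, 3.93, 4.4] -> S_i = 2.52 + 0.47*i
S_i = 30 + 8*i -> [30, 38, 46, 54, 62]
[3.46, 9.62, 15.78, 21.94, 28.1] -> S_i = 3.46 + 6.16*i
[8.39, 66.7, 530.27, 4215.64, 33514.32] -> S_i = 8.39*7.95^i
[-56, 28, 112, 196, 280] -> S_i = -56 + 84*i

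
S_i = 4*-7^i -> [4, -28, 196, -1372, 9604]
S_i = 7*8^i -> [7, 56, 448, 3584, 28672]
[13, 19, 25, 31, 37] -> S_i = 13 + 6*i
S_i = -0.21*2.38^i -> [-0.21, -0.5, -1.19, -2.83, -6.74]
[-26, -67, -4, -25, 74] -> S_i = Random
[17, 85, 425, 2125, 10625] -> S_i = 17*5^i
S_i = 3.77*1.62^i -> [3.77, 6.11, 9.89, 16.03, 25.97]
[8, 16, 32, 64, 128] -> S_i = 8*2^i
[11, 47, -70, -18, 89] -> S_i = Random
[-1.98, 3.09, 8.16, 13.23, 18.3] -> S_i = -1.98 + 5.07*i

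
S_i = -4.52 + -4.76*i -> [-4.52, -9.28, -14.04, -18.8, -23.56]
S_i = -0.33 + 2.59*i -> [-0.33, 2.26, 4.85, 7.44, 10.03]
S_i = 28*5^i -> [28, 140, 700, 3500, 17500]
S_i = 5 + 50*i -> [5, 55, 105, 155, 205]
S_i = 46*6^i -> [46, 276, 1656, 9936, 59616]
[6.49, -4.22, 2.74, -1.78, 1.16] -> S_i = 6.49*(-0.65)^i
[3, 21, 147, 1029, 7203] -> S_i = 3*7^i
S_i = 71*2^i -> [71, 142, 284, 568, 1136]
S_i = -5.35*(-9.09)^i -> [-5.35, 48.63, -442.06, 4018.33, -36526.61]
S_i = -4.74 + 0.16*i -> [-4.74, -4.58, -4.42, -4.26, -4.1]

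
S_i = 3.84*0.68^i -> [3.84, 2.61, 1.78, 1.21, 0.82]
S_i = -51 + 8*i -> [-51, -43, -35, -27, -19]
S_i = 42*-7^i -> [42, -294, 2058, -14406, 100842]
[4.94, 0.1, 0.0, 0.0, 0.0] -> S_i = 4.94*0.02^i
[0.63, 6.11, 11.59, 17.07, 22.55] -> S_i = 0.63 + 5.48*i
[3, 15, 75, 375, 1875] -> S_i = 3*5^i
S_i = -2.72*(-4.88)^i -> [-2.72, 13.27, -64.78, 316.1, -1542.58]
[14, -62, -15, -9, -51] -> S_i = Random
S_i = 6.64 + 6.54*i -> [6.64, 13.18, 19.72, 26.26, 32.8]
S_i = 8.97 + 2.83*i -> [8.97, 11.8, 14.63, 17.46, 20.29]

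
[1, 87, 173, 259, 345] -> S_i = 1 + 86*i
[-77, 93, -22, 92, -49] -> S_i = Random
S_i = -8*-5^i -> [-8, 40, -200, 1000, -5000]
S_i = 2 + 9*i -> [2, 11, 20, 29, 38]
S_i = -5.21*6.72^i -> [-5.21, -35.01, -235.28, -1581.05, -10624.65]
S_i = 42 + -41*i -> [42, 1, -40, -81, -122]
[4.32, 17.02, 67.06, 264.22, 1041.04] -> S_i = 4.32*3.94^i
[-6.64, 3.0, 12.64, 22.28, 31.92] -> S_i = -6.64 + 9.64*i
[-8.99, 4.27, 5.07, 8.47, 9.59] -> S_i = Random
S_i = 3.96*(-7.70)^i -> [3.96, -30.49, 234.79, -1807.87, 13920.6]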